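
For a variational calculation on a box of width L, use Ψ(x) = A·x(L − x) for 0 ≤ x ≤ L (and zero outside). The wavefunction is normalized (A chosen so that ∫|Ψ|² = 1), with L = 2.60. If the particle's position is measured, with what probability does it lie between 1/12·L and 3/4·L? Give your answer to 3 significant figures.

P ≈ 0.891

The probability is P = ∫ |Ψ|² dx over [1/12·L, 3/4·L].
With A² fixed by ∫|Ψ|² = 1, i.e. A² = (L^5/30)^(−1), substitute and integrate.
Let u = x/L; then A² and the length scale cancel, so P = ∫_{1/12}^{3/4} u^2·(1 - u)^2 du ÷ ∫_{0}^{1} u^2·(1 - u)^2 du.
An antiderivative of u^2·(1 - u)^2 is u^3·(6·u^2 - 15·u + 10)/30; evaluating from 1/12 to 3/4 gives ≈ 0.029713, while the full integral is 1/30.
The result is P = 4621/5184.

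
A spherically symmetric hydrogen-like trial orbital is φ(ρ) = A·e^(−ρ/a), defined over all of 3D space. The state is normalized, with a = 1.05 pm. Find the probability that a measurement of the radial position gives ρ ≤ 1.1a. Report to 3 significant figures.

P ≈ 0.377

With dV = 4πρ²dρ, the probability is ∫|φ|² dV over ρ ≤ 1.1a.
Normalization gives A² = 1/(π·a^3).
Substituting u = ρ/a, A², 4π and the length scale all cancel in the ratio: P = ∫_{0}^{1.1} u^2·e^(-2·u) du / ∫_{0}^{∞} u^2·e^(-2·u) du.
Using ∫ u^2·e^(-2·u) du = -(2·u^2 + 2·u + 1)·e^(-2·u)/4, the numerator is 1/4 - 281·e^(-11/5)/200 and the denominator is 1/4.
This evaluates to P = 0.3773.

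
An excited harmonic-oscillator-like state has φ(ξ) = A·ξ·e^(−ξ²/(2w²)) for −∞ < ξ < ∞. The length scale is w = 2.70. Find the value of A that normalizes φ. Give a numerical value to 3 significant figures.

A ≈ 0.239

The normalization condition is ∫|φ|² dξ = 1 from −∞ to ∞.
Using the Gaussian integral ∫_{−∞}^{∞} e^(−αξ²) dξ = √(π/α), ∫|φ|² dξ = A²·(√(π)·w^3/2).
So A² = (√(π)·w^3/2)^(−1).
Plugging in w = 2.70 yields A = 0.2394.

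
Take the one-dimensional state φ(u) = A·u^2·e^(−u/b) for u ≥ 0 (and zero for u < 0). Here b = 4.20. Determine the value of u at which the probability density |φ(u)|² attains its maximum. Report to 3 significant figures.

Differentiate |φ(u)|² with respect to u and set to zero.
This gives u = 2·b.
With b = 4.20, the most probable position is 8.400.

u ≈ 8.40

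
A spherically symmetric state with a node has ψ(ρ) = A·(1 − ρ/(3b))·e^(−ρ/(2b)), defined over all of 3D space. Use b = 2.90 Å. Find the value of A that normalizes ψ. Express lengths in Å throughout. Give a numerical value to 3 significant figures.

The normalization condition is ∫|ψ|² 4πρ² dρ = 1 from 0 to ∞.
(Spherical symmetry: dV = 4πρ² dρ.)
Using ∫₀^∞ ρⁿ e^(−αρ) dρ = n!/αⁿ⁺¹, with ψ = A·(1 − ρ/(3b))·e^(−ρ/(2b)), the integral evaluates to A²·[8·π·b^3/3].
Hence A² = 1/[8·π·b^3/3].
Substituting b = 2.90 gives A² = 0.004894, so A = 0.06996.

A ≈ 0.0700 Å^(-3/2)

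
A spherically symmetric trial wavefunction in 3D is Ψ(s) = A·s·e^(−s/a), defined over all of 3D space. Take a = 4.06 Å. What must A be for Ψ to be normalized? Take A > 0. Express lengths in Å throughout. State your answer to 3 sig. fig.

A ≈ 0.00981 Å^(-5/2)

Normalization requires ∫|Ψ|² 4πs² ds = 1, integrated from 0 to ∞.
In 3D with spherical symmetry the volume element is 4πs² ds.
The integral (without the A² prefactor) comes out to 3·π·a^5.
So A² = (3·π·a^5)^(−1).
With a = 4.06: A² = 0.00009618 and A = 0.009807.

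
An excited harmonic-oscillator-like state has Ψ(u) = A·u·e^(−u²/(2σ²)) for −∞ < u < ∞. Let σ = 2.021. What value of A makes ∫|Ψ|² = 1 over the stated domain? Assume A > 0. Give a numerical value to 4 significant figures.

A ≈ 0.3697

Normalization requires ∫|Ψ|² du = 1, integrated from −∞ to ∞.
Using the Gaussian integral ∫_{−∞}^{∞} e^(−αu²) du = √(π/α), the integral (without the A² prefactor) comes out to √(π)·σ^3/2.
Setting this equal to 1 gives A² = 1/(√(π)·σ^3/2).
Substituting σ = 2.021 gives A² = 0.13670, so A = 0.36972.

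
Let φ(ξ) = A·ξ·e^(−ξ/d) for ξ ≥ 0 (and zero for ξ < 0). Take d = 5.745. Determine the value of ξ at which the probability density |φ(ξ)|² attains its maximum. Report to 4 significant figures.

Set d/dξ [|φ(ξ)|²] = 0 and solve for ξ > 0.
This gives ξ = d.
With d = 5.745, the most probable position is 5.7450.

ξ ≈ 5.745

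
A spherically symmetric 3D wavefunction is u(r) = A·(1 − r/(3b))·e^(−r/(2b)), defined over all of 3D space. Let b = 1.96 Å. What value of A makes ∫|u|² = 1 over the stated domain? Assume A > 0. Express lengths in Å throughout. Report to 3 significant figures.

A ≈ 0.126 Å^(-3/2)

Require ∫ |u|² 4πr² dr = 1 over the whole domain.
Using ∫₀^∞ rⁿ e^(−αr) dr = n!/αⁿ⁺¹, with u = A·(1 − r/(3b))·e^(−r/(2b)), the integral evaluates to A²·[8·π·b^3/3].
Hence A² = 1/[8·π·b^3/3].
Substituting b = 1.96 gives A² = 0.01585, so A = 0.1259.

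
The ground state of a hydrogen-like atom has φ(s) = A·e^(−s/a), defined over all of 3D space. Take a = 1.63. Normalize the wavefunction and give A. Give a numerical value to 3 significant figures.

Require ∫ |φ|² 4πs² ds = 1 over the whole domain.
∫|φ|² 4πs² ds = A²·(π·a^3).
Hence A² = 1/[π·a^3].
With a = 1.63: A² = 0.07350 and A = 0.2711.

A ≈ 0.271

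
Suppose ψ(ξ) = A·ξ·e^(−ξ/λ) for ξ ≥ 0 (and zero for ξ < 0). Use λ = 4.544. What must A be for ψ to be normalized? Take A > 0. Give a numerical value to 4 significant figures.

A ≈ 0.2065

We need A² ∫|f|² dξ = 1, taking the integral from 0 to ∞.
Recall ∫₀^∞ ξ^m e^(−ξ/β) dξ = m!·β^(m+1), carrying out the integral gives A² · λ^3/4.
Hence A² = 1/[λ^3/4].
Substituting λ = 4.544 gives A² = 0.042633, so A = 0.20648.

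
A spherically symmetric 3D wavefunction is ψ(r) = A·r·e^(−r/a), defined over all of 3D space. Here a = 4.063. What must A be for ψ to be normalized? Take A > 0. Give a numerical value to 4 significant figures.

A ≈ 0.009789

We need A² ∫|f|² 4πr² dr = 1, taking the integral from 0 to ∞.
With ∫₀^∞ r^4 e^(−αr) dr = 4!/α^5, ∫|ψ|² 4πr² dr = A²·(3·π·a^5).
Hence A² = 1/[3·π·a^5].
Substituting a = 4.063 gives A² = 0.000095829, so A = 0.0097892.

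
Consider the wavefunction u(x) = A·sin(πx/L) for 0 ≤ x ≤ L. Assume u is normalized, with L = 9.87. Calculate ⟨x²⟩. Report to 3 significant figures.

⟨x^2⟩ ≈ 27.5

⟨x²⟩ = ∫ x^2 |u|² dx over the full domain.
Using sin²θ = (1 − cos 2θ)/2, since the A² factors cancel between numerator and denominator, ⟨x²⟩ = -L^2/(2·π^2) + L^2/3.
Putting L = 9.87 gives 27.54.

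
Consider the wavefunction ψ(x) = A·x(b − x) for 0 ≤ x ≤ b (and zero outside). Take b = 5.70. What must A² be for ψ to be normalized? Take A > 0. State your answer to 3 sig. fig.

Normalization requires ∫|ψ|² dx = 1, integrated from 0 to b.
Carrying out the integral gives A² · b^5/30.
Hence A² = 1/[b^5/30].
With b = 5.70: A² = 0.004986 and A = 0.07061.

A^2 ≈ 0.00499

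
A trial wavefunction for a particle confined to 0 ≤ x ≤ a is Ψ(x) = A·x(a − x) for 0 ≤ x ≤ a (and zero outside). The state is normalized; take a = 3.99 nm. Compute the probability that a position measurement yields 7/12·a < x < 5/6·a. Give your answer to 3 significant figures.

The probability is P = ∫ |Ψ|² dx over [7/12·a, 5/6·a].
The normalization integral ∫|Ψ|²dx over the whole domain equals a^5/30·A², and A² cancels in the ratio.
Substituting u = x/a, A² and the length scale cancel in the ratio: P = ∫_{7/12}^{5/6} u^2·(1 - u)^2 du / ∫_{0}^{1} u^2·(1 - u)^2 du.
With ∫ u^2·(1 - u)^2 du = u^3·(6·u^2 - 15·u + 10)/30 + C, the region integral is ≈ 0.010371 and the full one is 1/30.
The result is P = 0.3111.

P ≈ 0.311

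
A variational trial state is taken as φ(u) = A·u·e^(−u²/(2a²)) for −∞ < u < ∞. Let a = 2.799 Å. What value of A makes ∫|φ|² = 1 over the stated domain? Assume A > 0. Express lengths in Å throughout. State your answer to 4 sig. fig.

Require ∫ |φ|² du = 1 over the whole domain.
Carrying out the integral gives A² · √(π)·a^3/2.
Substituting a = 2.799 gives A² = 0.051457, so A = 0.22684.

A ≈ 0.2268 Å^(-3/2)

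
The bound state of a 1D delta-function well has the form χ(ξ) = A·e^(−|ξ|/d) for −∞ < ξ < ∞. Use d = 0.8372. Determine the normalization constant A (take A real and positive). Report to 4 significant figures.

A ≈ 1.093

We need A² ∫|f|² dξ = 1, taking the integral from −∞ to ∞.
Carrying out the integral gives A² · d.
So A² = (d)^(−1).
With d = 0.8372: A² = 1.1945 and A = 1.0929.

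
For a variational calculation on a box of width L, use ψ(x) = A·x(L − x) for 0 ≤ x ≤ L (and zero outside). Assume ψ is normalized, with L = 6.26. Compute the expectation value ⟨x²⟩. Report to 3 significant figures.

⟨x^2⟩ ≈ 11.2

By definition ⟨x²⟩ = ∫ x^2 |ψ(x)|² dx.
Since the A² factors cancel between numerator and denominator, ⟨x²⟩ = 2·L^2/7.
With L = 6.26, ⟨x^2⟩ = 11.20.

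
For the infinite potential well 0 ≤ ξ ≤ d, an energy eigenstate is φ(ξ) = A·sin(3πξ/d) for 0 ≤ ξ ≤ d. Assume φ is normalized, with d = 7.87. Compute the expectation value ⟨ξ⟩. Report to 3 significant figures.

The expectation value is the |φ|²-weighted average of ξ: ∫ ξ|φ|² dξ.
Since the A² factors cancel between numerator and denominator, ⟨ξ⟩ = d/2.
With d = 7.87, ⟨ξ⟩ = 3.935.

⟨ξ⟩ ≈ 3.94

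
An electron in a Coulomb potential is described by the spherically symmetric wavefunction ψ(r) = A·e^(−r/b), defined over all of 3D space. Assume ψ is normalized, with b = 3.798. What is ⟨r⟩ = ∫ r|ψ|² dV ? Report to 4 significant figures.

⟨r⟩ = ∫ r |ψ|² 4πr² dr over the full domain.
Recall ∫₀^∞ r^m e^(−r/β) dr = m!·β^(m+1), since the A² factors cancel between numerator and denominator, ⟨r⟩ = 3·b/2.
Putting b = 3.798 gives 5.6970.

⟨r⟩ ≈ 5.697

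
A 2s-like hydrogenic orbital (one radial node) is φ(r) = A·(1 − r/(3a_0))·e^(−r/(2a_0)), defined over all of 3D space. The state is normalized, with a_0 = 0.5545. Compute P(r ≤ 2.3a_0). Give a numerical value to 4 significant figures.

P ≈ 0.3430

Integrate the radial probability density 4πr²|φ|² over r ≤ 2.3a_0.
The full normalization integral is A²·[8·π·a_0^3/3] = 1, fixing A².
In terms of u = r/a_0 (A², 4π and the length scale all cancel between numerator and denominator), P = [∫_{0}^{2.3} u^2·(1 - u/3)^2·e^(-u) du] / [∫_{0}^{∞} u^2·(1 - u/3)^2·e^(-u) du].
Using ∫ u^2·(1 - u/3)^2·e^(-u) du = (-u^4 + 2·u^3 - 3·u^2 - 6·u - 6)·e^(-u)/9, the numerator is ≈ 0.228646 and the denominator is 2/3.
This evaluates to P = 0.34297.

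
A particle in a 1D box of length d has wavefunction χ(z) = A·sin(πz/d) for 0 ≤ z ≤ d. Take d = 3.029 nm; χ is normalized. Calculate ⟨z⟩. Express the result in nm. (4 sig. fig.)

By definition ⟨z⟩ = ∫ z |χ(z)|² dz.
With ∫₀^d sin²(nπz/d) dz = d/2, the ratio of the moment integral to the normalization integral gives ⟨z⟩ = d/2.
With d = 3.029, ⟨z⟩ = 1.5145.

⟨z⟩ ≈ 1.515 nm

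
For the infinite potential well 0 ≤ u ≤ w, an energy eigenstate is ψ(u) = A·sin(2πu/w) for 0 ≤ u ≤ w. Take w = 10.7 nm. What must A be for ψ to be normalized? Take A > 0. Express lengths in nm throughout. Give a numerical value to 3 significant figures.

A ≈ 0.432 nm^(-1/2)

The normalization condition is ∫|ψ|² du = 1 from 0 to w.
∫|ψ|² du = A²·(w/2).
Setting this equal to 1 gives A² = 1/(w/2).
Substituting w = 10.7 gives A² = 0.1869, so A = 0.4323.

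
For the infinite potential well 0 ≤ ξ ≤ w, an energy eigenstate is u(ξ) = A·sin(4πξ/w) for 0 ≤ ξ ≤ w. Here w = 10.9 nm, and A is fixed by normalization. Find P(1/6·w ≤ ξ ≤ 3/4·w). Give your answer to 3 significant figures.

P ≈ 0.549

P = ∫_{1/6·w}^{3/4·w} |u(ξ)|² dξ.
The normalization integral ∫|u|²dξ over the whole domain equals w/2·A², and A² cancels in the ratio.
In terms of t = ξ/w (A² and the length scale cancel between numerator and denominator), P = [∫_{1/6}^{3/4} sin(4·π·t)^2 dt] / [∫_{0}^{1} sin(4·π·t)^2 dt].
An antiderivative of sin(4·π·t)^2 is t/2 - sin(4·π·t)·cos(4·π·t)/(8·π); evaluating from 1/6 to 3/4 gives -√(3)/(32·π) + 7/24, while the full integral is 1/2.
This works out to P = -√(3)/(16·π) + 7/12.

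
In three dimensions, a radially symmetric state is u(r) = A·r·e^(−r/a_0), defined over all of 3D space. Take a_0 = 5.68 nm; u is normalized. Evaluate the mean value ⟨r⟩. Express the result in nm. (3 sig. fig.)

⟨r⟩ ≈ 14.2 nm

⟨r⟩ = ∫ r |u|² 4πr² dr over the full domain.
Evaluating both integrals, ⟨r⟩ = 5·a_0/2.
Putting a_0 = 5.68 gives 14.20.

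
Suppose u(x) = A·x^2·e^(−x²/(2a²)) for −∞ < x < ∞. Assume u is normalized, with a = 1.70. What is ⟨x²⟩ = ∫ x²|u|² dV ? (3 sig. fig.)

⟨x^2⟩ ≈ 7.23

By definition ⟨x²⟩ = ∫ x^2 |u(x)|² dx.
Differentiating ∫e^(−αx²) dx = √(π/α) under α to get the higher moments, the ratio of the moment integral to the normalization integral gives ⟨x²⟩ = 5·a^2/2.
Putting a = 1.70 gives 7.225.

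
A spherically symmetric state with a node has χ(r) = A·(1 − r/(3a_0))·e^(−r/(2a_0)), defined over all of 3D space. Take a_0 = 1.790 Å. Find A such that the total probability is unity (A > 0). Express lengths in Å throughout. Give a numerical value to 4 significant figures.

A ≈ 0.1443 Å^(-3/2)

We need A² ∫|f|² 4πr² dr = 1, taking the integral from 0 to ∞.
The angular integral contributes 4π, leaving ∫₀^∞ r²|χ|² dr.
With ∫₀^∞ r^4 e^(−αr) dr = 4!/α^5, carrying out the integral gives A² · 8·π·a_0^3/3.
So A² = (8·π·a_0^3/3)^(−1).
Plugging in a_0 = 1.790 yields A = 0.14427.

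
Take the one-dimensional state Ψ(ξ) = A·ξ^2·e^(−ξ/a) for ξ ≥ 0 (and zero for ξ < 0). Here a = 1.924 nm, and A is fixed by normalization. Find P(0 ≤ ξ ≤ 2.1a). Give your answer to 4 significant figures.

P = ∫_{0}^{2.1a} |Ψ(ξ)|² dξ.
The normalization integral ∫|Ψ|²dξ over the whole domain equals 3·a^5/4·A², and A² cancels in the ratio.
In terms of u = ξ/a (A² and the length scale cancel between numerator and denominator), P = [∫_{0}^{2.1} u^4·e^(-2·u) du] / [∫_{0}^{∞} u^4·e^(-2·u) du].
Using ∫ u^4·e^(-2·u) du = -(u^4/2 + u^3 + 3·u^2/2 + 3·u/2 + 3/4)·e^(-2·u), the numerator is ≈ 0.307630 and the denominator is 3/4.
The result is P = 0.41017.

P ≈ 0.4102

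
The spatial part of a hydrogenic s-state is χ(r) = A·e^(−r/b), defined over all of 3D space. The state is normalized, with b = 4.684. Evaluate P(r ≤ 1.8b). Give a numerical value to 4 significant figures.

P ≈ 0.6973

Integrate the radial probability density 4πr²|χ|² over r ≤ 1.8b.
A² is fixed by ∫₀^∞ 4πr²|χ|² dr = 1, i.e. A² = (π·b^3)^(−1).
Substituting u = r/b, A², 4π and the length scale all cancel in the ratio: P = ∫_{0}^{1.8} u^2·e^(-2·u) du / ∫_{0}^{∞} u^2·e^(-2·u) du.
With ∫ u^2·e^(-2·u) du = -(2·u^2 + 2·u + 1)·e^(-2·u)/4 + C, the region integral is 1/4 - 277·e^(-18/5)/100 and the full one is 1/4.
The region integral divided by the full integral gives P = 0.69725.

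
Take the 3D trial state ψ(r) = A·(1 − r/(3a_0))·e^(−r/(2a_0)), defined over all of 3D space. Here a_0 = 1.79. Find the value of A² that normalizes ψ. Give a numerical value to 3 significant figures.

A^2 ≈ 0.0208

Require ∫ |ψ|² 4πr² dr = 1 over the whole domain.
The angular integral contributes 4π, leaving ∫₀^∞ r²|ψ|² dr.
Using ∫₀^∞ rⁿ e^(−αr) dr = n!/αⁿ⁺¹, with ψ = A·(1 − r/(3a_0))·e^(−r/(2a_0)), the integral evaluates to A²·[8·π·a_0^3/3].
Setting this equal to 1 gives A² = 1/(8·π·a_0^3/3).
Substituting a_0 = 1.79 gives A² = 0.02081, so A = 0.1443.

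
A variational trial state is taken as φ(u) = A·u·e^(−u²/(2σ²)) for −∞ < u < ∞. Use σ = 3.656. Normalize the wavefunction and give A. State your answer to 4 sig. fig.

A ≈ 0.1520

Normalization requires ∫|φ|² du = 1, integrated from −∞ to ∞.
Differentiating ∫e^(−αu²) du = √(π/α) under α to get the higher moments, with φ = A·u·e^(−u²/(2σ²)), the integral evaluates to A²·[√(π)·σ^3/2].
With σ = 3.656: A² = 0.023091 and A = 0.15196.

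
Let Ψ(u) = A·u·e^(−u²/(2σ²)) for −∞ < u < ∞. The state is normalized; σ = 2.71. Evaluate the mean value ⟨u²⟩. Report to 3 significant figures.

⟨u^2⟩ ≈ 11.0

By definition ⟨u²⟩ = ∫ u^2 |Ψ(u)|² du.
Differentiating ∫e^(−αu²) du = √(π/α) under α to get the higher moments, the ratio of the moment integral to the normalization integral gives ⟨u²⟩ = 3·σ^2/2.
Putting σ = 2.71 gives 11.02.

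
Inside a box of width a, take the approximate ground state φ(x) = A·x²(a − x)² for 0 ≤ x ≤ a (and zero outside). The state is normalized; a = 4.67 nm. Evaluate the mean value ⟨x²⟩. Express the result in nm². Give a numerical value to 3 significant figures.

The expectation value is the |φ|²-weighted average of x^2: ∫ x^2|φ|² dx.
Expanding the polynomial and integrating term by term, evaluating both integrals, ⟨x²⟩ = 3·a^2/11.
Putting a = 4.67 gives 5.948.

⟨x^2⟩ ≈ 5.95 nm^2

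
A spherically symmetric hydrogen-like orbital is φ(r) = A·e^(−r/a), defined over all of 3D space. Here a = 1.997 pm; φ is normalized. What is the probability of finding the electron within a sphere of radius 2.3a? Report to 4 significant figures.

With dV = 4πr²dr, the probability is ∫|φ|² dV over r ≤ 2.3a.
The full normalization integral is A²·[π·a^3] = 1, fixing A².
Let u = r/a; then A², 4π and the length scale all cancel, so P = ∫_{0}^{2.3} u^2·e^(-2·u) du ÷ ∫_{0}^{∞} u^2·e^(-2·u) du.
An antiderivative of u^2·e^(-2·u) is -(2·u^2 + 2·u + 1)·e^(-2·u)/4; evaluating from 0 to 2.3 gives 1/4 - 809·e^(-23/5)/200, while the full integral is 1/4.
This evaluates to P = 0.83736.

P ≈ 0.8374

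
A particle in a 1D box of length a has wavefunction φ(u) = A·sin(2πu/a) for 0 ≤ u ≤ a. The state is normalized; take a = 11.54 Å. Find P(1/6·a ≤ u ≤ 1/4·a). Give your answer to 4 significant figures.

P ≈ 0.1522

P = ∫_{1/6·a}^{1/4·a} |φ(u)|² du.
With A² fixed by ∫|φ|² = 1, i.e. A² = (a/2)^(−1), substitute and integrate.
Substituting t = u/a, A² and the length scale cancel in the ratio: P = ∫_{1/6}^{1/4} sin(2·π·t)^2 dt / ∫_{0}^{1} sin(2·π·t)^2 dt.
Using ∫ sin(2·π·t)^2 dt = t/2 - sin(4·π·t)/(8·π), the numerator is √(3)/(16·π) + 1/24 and the denominator is 1/2.
The result is P = (√(3)/8 + π/12)/π.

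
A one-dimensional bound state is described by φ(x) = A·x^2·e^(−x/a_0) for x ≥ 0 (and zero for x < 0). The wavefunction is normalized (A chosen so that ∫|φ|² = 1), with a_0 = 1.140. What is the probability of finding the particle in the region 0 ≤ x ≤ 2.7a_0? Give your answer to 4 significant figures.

P = ∫_{0}^{2.7a_0} |φ(x)|² dx.
With A² fixed by ∫|φ|² = 1, i.e. A² = (3·a_0^5/4)^(−1), substitute and integrate.
In terms of u = x/a_0 (A² and the length scale cancel between numerator and denominator), P = [∫_{0}^{2.7} u^4·e^(-2·u) du] / [∫_{0}^{∞} u^4·e^(-2·u) du].
An antiderivative of u^4·e^(-2·u) is -(u^4/2 + u^3 + 3·u^2/2 + 3·u/2 + 3/4)·e^(-2·u); evaluating from 0 to 2.7 gives ≈ 0.470017, while the full integral is 3/4.
This works out to P = 0.62669.

P ≈ 0.6267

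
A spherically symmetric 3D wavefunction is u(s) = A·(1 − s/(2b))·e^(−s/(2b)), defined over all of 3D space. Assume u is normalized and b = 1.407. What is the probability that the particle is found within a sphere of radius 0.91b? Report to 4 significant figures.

P = ∫ |u|² 4πs² ds over s ≤ 0.91b.
The full normalization integral is A²·[8·π·b^3] = 1, fixing A².
Substituting t = s/b, A², 4π and the length scale all cancel in the ratio: P = ∫_{0}^{0.91} t^2·(1 - t/2)^2·e^(-t) dt / ∫_{0}^{∞} t^2·(1 - t/2)^2·e^(-t) dt.
An antiderivative of t^2·(1 - t/2)^2·e^(-t) is -(t^4/4 + t^2 + 2·t + 2)·e^(-t); evaluating from 0 to 0.91 gives ≈ 0.0600194, while the full integral is 2.
The region integral divided by the full integral gives P = 0.030010.

P ≈ 0.03001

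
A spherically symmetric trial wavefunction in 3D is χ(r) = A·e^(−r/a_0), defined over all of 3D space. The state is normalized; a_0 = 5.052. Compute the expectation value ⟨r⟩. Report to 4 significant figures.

⟨r⟩ ≈ 7.578

⟨r⟩ = ∫ r |χ|² 4πr² dr over the full domain.
Using ∫₀^∞ rⁿ e^(−αr) dr = n!/αⁿ⁺¹, the ratio of the moment integral to the normalization integral gives ⟨r⟩ = 3·a_0/2.
With a_0 = 5.052, ⟨r⟩ = 7.5780.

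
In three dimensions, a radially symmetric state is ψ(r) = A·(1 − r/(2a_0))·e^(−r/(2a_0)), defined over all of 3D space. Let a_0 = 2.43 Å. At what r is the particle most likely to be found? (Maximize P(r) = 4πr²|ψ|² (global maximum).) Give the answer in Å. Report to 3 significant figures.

The maximum of P(r) = 4πr²|ψ|² occurs where its derivative vanishes.
Solving yields r = a_0·(√(5) + 3).
With a_0 = 2.43, the most probable radial distance is 12.72 Å.

r ≈ 12.7 Å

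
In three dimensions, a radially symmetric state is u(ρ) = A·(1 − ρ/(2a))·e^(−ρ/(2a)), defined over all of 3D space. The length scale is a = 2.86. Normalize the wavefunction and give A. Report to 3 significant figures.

A ≈ 0.0412

The normalization condition is ∫|u|² 4πρ² dρ = 1 from 0 to ∞.
The angular integral contributes 4π, leaving ∫₀^∞ ρ²|u|² dρ.
The integral (without the A² prefactor) comes out to 8·π·a^3.
Hence A² = 1/[8·π·a^3].
Plugging in a = 2.86 yields A = 0.04124.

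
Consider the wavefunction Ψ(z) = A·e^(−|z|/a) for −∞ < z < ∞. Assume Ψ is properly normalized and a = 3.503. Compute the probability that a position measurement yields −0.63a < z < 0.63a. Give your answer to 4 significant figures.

P ≈ 0.7163

P = ∫_{−0.63a}^{0.63a} |Ψ(z)|² dz.
The normalization integral ∫|Ψ|²dz over the whole domain equals a·A², and A² cancels in the ratio.
Both integrals are even about z = 0, so only the z ≥ 0 halves are needed (the factors of 2 cancel). Let u = z/a; then A² and the length scale cancel, so P = ∫_{0}^{0.63} e^(-2·u) du ÷ ∫_{0}^{∞} e^(-2·u) du.
Using ∫ e^(-2·u) du = -e^(-2·u)/2, the numerator is 1/2 - e^(-63/50)/2 and the denominator is 1/2.
The result is P = 0.71635.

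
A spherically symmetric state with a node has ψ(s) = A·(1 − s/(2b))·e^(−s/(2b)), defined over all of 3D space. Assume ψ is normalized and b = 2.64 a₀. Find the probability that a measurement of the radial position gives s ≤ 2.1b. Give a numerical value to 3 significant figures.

With dV = 4πs²ds, the probability is ∫|ψ|² dV over s ≤ 2.1b.
The full normalization integral is A²·[8·π·b^3] = 1, fixing A².
Substituting u = s/b, A², 4π and the length scale all cancel in the ratio: P = ∫_{0}^{2.1} u^2·(1 - u/2)^2·e^(-u) du / ∫_{0}^{∞} u^2·(1 - u/2)^2·e^(-u) du.
An antiderivative of u^2·(1 - u/2)^2·e^(-u) is -(u^4/4 + u^2 + 2·u + 2)·e^(-u); evaluating from 0 to 2.1 gives ≈ 0.10535, while the full integral is 2.
The region integral divided by the full integral gives P = 0.05268.

P ≈ 0.0527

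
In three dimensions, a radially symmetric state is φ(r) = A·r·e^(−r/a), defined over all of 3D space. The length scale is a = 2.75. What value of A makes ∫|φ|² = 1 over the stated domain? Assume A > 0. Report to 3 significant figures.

Normalization requires ∫|φ|² 4πr² dr = 1, integrated from 0 to ∞.
(Spherical symmetry: dV = 4πr² dr.)
Recall ∫₀^∞ r^m e^(−r/β) dr = m!·β^(m+1), carrying out the integral gives A² · 3·π·a^5.
So A² = (3·π·a^5)^(−1).
Substituting a = 2.75 gives A² = 0.0006746, so A = 0.02597.

A ≈ 0.0260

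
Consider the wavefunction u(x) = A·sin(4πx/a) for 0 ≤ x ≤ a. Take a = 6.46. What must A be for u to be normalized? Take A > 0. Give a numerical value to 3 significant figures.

A ≈ 0.556

Normalization requires ∫|u|² dx = 1, integrated from 0 to a.
Using sin²θ = (1 − cos 2θ)/2, ∫|u|² dx = A²·(a/2).
Hence A² = 1/[a/2].
With a = 6.46: A² = 0.3096 and A = 0.5564.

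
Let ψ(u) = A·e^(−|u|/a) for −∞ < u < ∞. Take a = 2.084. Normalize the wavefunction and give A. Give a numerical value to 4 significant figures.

A ≈ 0.6927

Normalization requires ∫|ψ|² du = 1, integrated from −∞ to ∞.
Using ∫₀^∞ uⁿ e^(−αu) du = n!/αⁿ⁺¹, carrying out the integral gives A² · a.
Setting this equal to 1 gives A² = 1/(a).
Plugging in a = 2.084 yields A = 0.69271.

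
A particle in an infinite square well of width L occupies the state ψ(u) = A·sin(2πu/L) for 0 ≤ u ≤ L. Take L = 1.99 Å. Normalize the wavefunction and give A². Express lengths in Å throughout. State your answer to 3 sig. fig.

Require ∫ |ψ|² du = 1 over the whole domain.
Carrying out the integral gives A² · L/2.
Hence A² = 1/[L/2].
Substituting L = 1.99 gives A² = 1.005, so A = 1.003.

A^2 ≈ 1.01 Å^(-1)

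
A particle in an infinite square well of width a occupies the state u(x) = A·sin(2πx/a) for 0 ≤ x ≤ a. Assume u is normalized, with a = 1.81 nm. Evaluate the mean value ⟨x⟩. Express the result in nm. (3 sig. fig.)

The expectation value is the |u|²-weighted average of x: ∫ x|u|² dx.
With ∫₀^a sin²(nπx/a) dx = a/2, the ratio of the moment integral to the normalization integral gives ⟨x⟩ = a/2.
Putting a = 1.81 gives 0.9050.

⟨x⟩ ≈ 0.905 nm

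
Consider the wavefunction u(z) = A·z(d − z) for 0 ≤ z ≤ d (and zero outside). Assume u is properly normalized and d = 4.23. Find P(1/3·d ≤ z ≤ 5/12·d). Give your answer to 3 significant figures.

P ≈ 0.137

P = ∫_{1/3·d}^{5/12·d} |u(z)|² dz.
With A² fixed by ∫|u|² = 1, i.e. A² = (d^5/30)^(−1), substitute and integrate.
Let t = z/d; then A² and the length scale cancel, so P = ∫_{1/3}^{5/12} t^2·(1 - t)^2 dt ÷ ∫_{0}^{1} t^2·(1 - t)^2 dt.
An antiderivative of t^2·(1 - t)^2 is t^3·(6·t^2 - 15·t + 10)/30; evaluating from 1/3 to 5/12 gives ≈ 0.0045581, while the full integral is 1/30.
The result is P = 0.1367.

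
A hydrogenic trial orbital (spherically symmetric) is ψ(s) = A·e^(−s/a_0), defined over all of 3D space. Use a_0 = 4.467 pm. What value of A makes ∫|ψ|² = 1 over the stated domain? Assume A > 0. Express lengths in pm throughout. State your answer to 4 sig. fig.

A ≈ 0.05976 pm^(-3/2)

The normalization condition is ∫|ψ|² 4πs² ds = 1 from 0 to ∞.
In 3D with spherical symmetry the volume element is 4πs² ds.
Using ∫₀^∞ sⁿ e^(−αs) ds = n!/αⁿ⁺¹, the integral (without the A² prefactor) comes out to π·a_0^3.
So A² = (π·a_0^3)^(−1).
Plugging in a_0 = 4.467 yields A = 0.059759.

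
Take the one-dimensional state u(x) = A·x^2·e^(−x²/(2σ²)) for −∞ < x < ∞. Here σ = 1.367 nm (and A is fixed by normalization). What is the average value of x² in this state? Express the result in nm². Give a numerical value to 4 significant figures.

By definition ⟨x²⟩ = ∫ x^2 |u(x)|² dx.
The ratio of the moment integral to the normalization integral gives ⟨x²⟩ = 5·σ^2/2.
Putting σ = 1.367 gives 4.6717.

⟨x^2⟩ ≈ 4.672 nm^2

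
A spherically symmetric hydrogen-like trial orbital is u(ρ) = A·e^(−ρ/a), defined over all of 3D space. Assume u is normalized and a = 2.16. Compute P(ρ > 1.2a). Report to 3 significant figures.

P = ∫ |u|² 4πρ² dρ over ρ > 1.2a.
Normalization gives A² = 1/(π·a^3).
In terms of t = ρ/a (A², 4π and the length scale all cancel between numerator and denominator), P = [∫_{1.2}^{∞} t^2·e^(-2·t) dt] / [∫_{0}^{∞} t^2·e^(-2·t) dt].
An antiderivative of t^2·e^(-2·t) is -(2·t^2 + 2·t + 1)·e^(-2·t)/4; evaluating from 1.2 to ∞ gives 157·e^(-12/5)/100, while the full integral is 1/4.
The region integral divided by the full integral gives P = 0.5697.

P ≈ 0.570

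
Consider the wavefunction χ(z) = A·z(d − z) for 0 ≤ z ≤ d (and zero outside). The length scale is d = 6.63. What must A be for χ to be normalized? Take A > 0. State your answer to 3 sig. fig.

A ≈ 0.0484

Require ∫ |χ|² dz = 1 over the whole domain.
Expanding the polynomial and integrating term by term, with χ = A·z(d − z), the integral evaluates to A²·[d^5/30].
Hence A² = 1/[d^5/30].
With d = 6.63: A² = 0.002342 and A = 0.04839.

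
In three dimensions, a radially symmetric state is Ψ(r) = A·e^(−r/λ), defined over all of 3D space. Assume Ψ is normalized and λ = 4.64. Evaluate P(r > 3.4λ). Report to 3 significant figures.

P = ∫ |Ψ|² 4πr² dr over r > 3.4λ.
A² is fixed by ∫₀^∞ 4πr²|Ψ|² dr = 1, i.e. A² = (π·λ^3)^(−1).
In terms of u = r/λ (A², 4π and the length scale all cancel between numerator and denominator), P = [∫_{3.4}^{∞} u^2·e^(-2·u) du] / [∫_{0}^{∞} u^2·e^(-2·u) du].
An antiderivative of u^2·e^(-2·u) is -(2·u^2 + 2·u + 1)·e^(-2·u)/4; evaluating from 3.4 to ∞ gives 773·e^(-34/5)/100, while the full integral is 1/4.
This evaluates to P = 0.03444.

P ≈ 0.0344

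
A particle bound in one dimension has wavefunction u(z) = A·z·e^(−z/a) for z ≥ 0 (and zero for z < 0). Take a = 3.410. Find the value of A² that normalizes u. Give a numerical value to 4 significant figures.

Normalization requires ∫|u|² dz = 1, integrated from 0 to ∞.
With u = A·z·e^(−z/a), the integral evaluates to A²·[a^3/4].
Hence A² = 1/[a^3/4].
Plugging in a = 3.410 yields A = 0.31761.

A^2 ≈ 0.1009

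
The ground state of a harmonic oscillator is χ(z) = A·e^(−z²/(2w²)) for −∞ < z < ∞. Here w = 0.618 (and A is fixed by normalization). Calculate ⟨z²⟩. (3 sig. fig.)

⟨z^2⟩ ≈ 0.191

⟨z²⟩ = ∫ z^2 |χ|² dz over the full domain.
Since the A² factors cancel between numerator and denominator, ⟨z²⟩ = w^2/2.
Putting w = 0.618 gives 0.1910.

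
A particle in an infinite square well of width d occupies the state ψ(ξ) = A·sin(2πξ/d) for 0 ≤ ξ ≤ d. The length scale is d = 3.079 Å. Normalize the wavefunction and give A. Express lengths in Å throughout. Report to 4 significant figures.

Normalization requires ∫|ψ|² dξ = 1, integrated from 0 to d.
Using sin²θ = (1 − cos 2θ)/2, with ψ = A·sin(2πξ/d), the integral evaluates to A²·[d/2].
Setting this equal to 1 gives A² = 1/(d/2).
Plugging in d = 3.079 yields A = 0.80595.

A ≈ 0.8060 Å^(-1/2)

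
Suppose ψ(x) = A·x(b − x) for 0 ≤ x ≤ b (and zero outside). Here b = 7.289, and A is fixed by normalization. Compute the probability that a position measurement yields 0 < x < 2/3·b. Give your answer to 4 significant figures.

P ≈ 0.7901

The probability is P = ∫ |ψ|² dx over [0, 2/3·b].
Since A² = 1/(b^5/30), this is the region integral divided by the full normalization integral.
Substituting u = x/b, A² and the length scale cancel in the ratio: P = ∫_{0}^{2/3} u^2·(1 - u)^2 du / ∫_{0}^{1} u^2·(1 - u)^2 du.
An antiderivative of u^2·(1 - u)^2 is u^3·(6·u^2 - 15·u + 10)/30; evaluating from 0 to 2/3 gives 32/1215, while the full integral is 1/30.
The result is P = 64/81.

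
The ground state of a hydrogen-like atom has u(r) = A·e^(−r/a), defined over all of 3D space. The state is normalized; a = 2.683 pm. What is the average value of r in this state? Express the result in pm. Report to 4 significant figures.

⟨r⟩ ≈ 4.025 pm

The expectation value is the |u|²-weighted average of r: ∫ r|u|² 4πr² dr.
Evaluating both integrals, ⟨r⟩ = 3·a/2.
Putting a = 2.683 gives 4.0245.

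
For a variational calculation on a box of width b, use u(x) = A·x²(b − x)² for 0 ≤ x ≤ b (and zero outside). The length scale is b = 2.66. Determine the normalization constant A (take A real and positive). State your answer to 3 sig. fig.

Normalization requires ∫|u|² dx = 1, integrated from 0 to b.
Expanding the polynomial and integrating term by term, carrying out the integral gives A² · b^9/630.
So A² = (b^9/630)^(−1).
Plugging in b = 2.66 yields A = 0.3074.

A ≈ 0.307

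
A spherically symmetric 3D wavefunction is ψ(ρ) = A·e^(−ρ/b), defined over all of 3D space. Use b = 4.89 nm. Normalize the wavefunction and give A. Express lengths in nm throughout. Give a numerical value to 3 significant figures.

A ≈ 0.0522 nm^(-3/2)

The normalization condition is ∫|ψ|² 4πρ² dρ = 1 from 0 to ∞.
Carrying out the integral gives A² · π·b^3.
So A² = (π·b^3)^(−1).
With b = 4.89: A² = 0.002722 and A = 0.05217.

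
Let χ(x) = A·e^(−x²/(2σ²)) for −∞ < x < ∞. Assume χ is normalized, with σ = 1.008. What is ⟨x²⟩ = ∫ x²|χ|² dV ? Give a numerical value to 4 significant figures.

⟨x^2⟩ ≈ 0.5080

⟨x²⟩ = ∫ x^2 |χ|² dx over the full domain.
Since the A² factors cancel between numerator and denominator, ⟨x²⟩ = σ^2/2.
Putting σ = 1.008 gives 0.50803.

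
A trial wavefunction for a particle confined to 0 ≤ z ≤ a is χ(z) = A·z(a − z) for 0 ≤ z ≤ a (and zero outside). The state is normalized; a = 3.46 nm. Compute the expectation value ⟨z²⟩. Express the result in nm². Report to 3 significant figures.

⟨z^2⟩ ≈ 3.42 nm^2

⟨z²⟩ = ∫ z^2 |χ|² dz over the full domain.
Expanding the polynomial and integrating term by term, the ratio of the moment integral to the normalization integral gives ⟨z²⟩ = 2·a^2/7.
With a = 3.46, ⟨z^2⟩ = 3.420.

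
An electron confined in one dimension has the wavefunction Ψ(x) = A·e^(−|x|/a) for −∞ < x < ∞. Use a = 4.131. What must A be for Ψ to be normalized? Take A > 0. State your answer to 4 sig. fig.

The normalization condition is ∫|Ψ|² dx = 1 from −∞ to ∞.
With Ψ = A·e^(−|x|/a), the integral evaluates to A²·[a].
Setting this equal to 1 gives A² = 1/(a).
Plugging in a = 4.131 yields A = 0.49201.

A ≈ 0.4920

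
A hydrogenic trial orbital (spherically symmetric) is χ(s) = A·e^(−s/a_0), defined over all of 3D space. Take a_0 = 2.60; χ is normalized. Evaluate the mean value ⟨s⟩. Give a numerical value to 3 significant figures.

By definition ⟨s⟩ = ∫ s |χ(s)|² 4πs² ds.
The ratio of the moment integral to the normalization integral gives ⟨s⟩ = 3·a_0/2.
With a_0 = 2.60, ⟨s⟩ = 3.900.

⟨s⟩ ≈ 3.90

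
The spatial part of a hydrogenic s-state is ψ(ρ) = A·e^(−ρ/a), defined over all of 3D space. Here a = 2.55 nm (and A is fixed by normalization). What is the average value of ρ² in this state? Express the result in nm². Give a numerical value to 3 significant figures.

⟨ρ^2⟩ ≈ 19.5 nm^2

The expectation value is the |ψ|²-weighted average of ρ^2: ∫ ρ^2|ψ|² 4πρ² dρ.
Evaluating both integrals, ⟨ρ²⟩ = 3·a^2.
Putting a = 2.55 gives 19.51.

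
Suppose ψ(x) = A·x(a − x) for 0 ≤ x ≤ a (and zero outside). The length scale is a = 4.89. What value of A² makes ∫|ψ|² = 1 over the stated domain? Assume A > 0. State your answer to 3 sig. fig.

A^2 ≈ 0.0107

Require ∫ |ψ|² dx = 1 over the whole domain.
∫|ψ|² dx = A²·(a^5/30).
So A² = (a^5/30)^(−1).
With a = 4.89: A² = 0.01073 and A = 0.1036.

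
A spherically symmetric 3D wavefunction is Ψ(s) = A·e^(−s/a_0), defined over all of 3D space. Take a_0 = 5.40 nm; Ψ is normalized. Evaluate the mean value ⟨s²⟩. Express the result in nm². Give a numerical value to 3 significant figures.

The expectation value is the |Ψ|²-weighted average of s^2: ∫ s^2|Ψ|² 4πs² ds.
The ratio of the moment integral to the normalization integral gives ⟨s²⟩ = 3·a_0^2.
Putting a_0 = 5.40 gives 87.48.

⟨s^2⟩ ≈ 87.5 nm^2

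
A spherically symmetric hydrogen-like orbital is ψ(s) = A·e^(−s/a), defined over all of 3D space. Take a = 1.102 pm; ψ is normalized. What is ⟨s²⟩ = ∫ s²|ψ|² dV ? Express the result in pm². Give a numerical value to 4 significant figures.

⟨s²⟩ = ∫ s^2 |ψ|² 4πs² ds over the full domain.
Recall ∫₀^∞ s^m e^(−s/β) ds = m!·β^(m+1), the ratio of the moment integral to the normalization integral gives ⟨s²⟩ = 3·a^2.
Putting a = 1.102 gives 3.6432.

⟨s^2⟩ ≈ 3.643 pm^2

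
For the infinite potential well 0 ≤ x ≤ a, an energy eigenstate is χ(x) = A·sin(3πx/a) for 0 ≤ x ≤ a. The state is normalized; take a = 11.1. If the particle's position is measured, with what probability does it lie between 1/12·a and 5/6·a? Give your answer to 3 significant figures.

P = ∫_{1/12·a}^{5/6·a} |χ(x)|² dx.
With A² fixed by ∫|χ|² = 1, i.e. A² = (a/2)^(−1), substitute and integrate.
In terms of u = x/a (A² and the length scale cancel between numerator and denominator), P = [∫_{1/12}^{5/6} sin(3·π·u)^2 du] / [∫_{0}^{1} sin(3·π·u)^2 du].
An antiderivative of sin(3·π·u)^2 is u/2 - sin(6·π·u)/(12·π); evaluating from 1/12 to 5/6 gives 1/(12·π) + 3/8, while the full integral is 1/2.
This works out to P = (2 + 9·π)/(12·π).

P ≈ 0.803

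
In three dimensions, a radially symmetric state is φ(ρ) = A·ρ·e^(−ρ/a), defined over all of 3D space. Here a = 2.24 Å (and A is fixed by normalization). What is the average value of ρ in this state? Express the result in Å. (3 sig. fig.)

⟨ρ⟩ ≈ 5.60 Å

The expectation value is the |φ|²-weighted average of ρ: ∫ ρ|φ|² 4πρ² dρ.
With ∫₀^∞ ρ^5 e^(−αρ) dρ = 5!/α^6, evaluating both integrals, ⟨ρ⟩ = 5·a/2.
With a = 2.24, ⟨ρ⟩ = 5.600.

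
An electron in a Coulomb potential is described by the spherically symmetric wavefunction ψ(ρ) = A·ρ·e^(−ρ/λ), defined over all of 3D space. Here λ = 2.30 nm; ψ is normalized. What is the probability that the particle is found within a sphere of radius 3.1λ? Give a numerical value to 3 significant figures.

P ≈ 0.741

With dV = 4πρ²dρ, the probability is ∫|ψ|² dV over ρ ≤ 3.1λ.
Normalization gives A² = 1/(3·π·λ^5).
Let u = ρ/λ; then A², 4π and the length scale all cancel, so P = ∫_{0}^{3.1} u^4·e^(-2·u) du ÷ ∫_{0}^{∞} u^4·e^(-2·u) du.
An antiderivative of u^4·e^(-2·u) is -(u^4/2 + u^3 + 3·u^2/2 + 3·u/2 + 3/4)·e^(-2·u); evaluating from 0 to 3.1 gives ≈ 0.55562, while the full integral is 3/4.
This evaluates to P = 0.7408.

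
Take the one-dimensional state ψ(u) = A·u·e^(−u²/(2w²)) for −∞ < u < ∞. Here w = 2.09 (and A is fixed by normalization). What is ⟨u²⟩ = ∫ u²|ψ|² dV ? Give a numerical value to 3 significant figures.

⟨u^2⟩ ≈ 6.55

By definition ⟨u²⟩ = ∫ u^2 |ψ(u)|² du.
Differentiating ∫e^(−αu²) du = √(π/α) under α to get the higher moments, since the A² factors cancel between numerator and denominator, ⟨u²⟩ = 3·w^2/2.
With w = 2.09, ⟨u^2⟩ = 6.552.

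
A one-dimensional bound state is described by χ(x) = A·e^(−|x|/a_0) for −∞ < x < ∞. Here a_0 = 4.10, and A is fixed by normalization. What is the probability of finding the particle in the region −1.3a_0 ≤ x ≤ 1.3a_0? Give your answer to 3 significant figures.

|χ|² is the probability density, so P = ∫_{−1.3a_0}^{1.3a_0} |χ|² dx.
Since A² = 1/(a_0), this is the region integral divided by the full normalization integral.
Both integrals are even about x = 0, so only the x ≥ 0 halves are needed (the factors of 2 cancel). Let u = x/a_0; then A² and the length scale cancel, so P = ∫_{0}^{1.3} e^(-2·u) du ÷ ∫_{0}^{∞} e^(-2·u) du.
Using ∫ e^(-2·u) du = -e^(-2·u)/2, the numerator is 1/2 - e^(-13/5)/2 and the denominator is 1/2.
Taking the ratio, P = 0.9257.

P ≈ 0.926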